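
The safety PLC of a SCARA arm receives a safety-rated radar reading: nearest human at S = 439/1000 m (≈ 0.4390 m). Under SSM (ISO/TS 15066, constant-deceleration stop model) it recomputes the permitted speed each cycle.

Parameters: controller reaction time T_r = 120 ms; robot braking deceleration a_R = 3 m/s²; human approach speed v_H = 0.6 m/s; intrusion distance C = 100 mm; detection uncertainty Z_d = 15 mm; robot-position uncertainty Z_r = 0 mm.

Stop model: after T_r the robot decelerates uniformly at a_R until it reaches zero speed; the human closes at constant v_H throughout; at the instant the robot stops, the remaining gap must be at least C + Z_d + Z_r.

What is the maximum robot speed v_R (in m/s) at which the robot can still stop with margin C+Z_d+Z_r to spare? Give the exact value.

v_R_max = 3/5 m/s = 0.6000 m/s

quadratic (1/6)·v² + (8/25)·v + (-63/250) = 0
  disc = (8/25)² − 4·(1/6)·(-63/250) = 169/625 ; √disc = 13/25
  v_R = (−(8/25) + 13/25) / (2·(1/6)) = 3/5 m/s
check:
braking lasts T_s = (3/5)/3 = 0.2000 s
reaction-phase robot travel = 0.6000·0.1200 = 0.0720 m
robot covers 0.6000·0.2000 − ½·3.0000·0.2000² = 0.0600 m while stopping
human over T_r+T_s: 0.6000·(0.1200+0.2000) = 0.1920 m
residual clearance needed = 0.1000+0.0150+0.0000 = 0.1150 m
sum ≈ 0.0720+0.0600+0.1920+0.1150 ≈ 0.4390 m = S ✓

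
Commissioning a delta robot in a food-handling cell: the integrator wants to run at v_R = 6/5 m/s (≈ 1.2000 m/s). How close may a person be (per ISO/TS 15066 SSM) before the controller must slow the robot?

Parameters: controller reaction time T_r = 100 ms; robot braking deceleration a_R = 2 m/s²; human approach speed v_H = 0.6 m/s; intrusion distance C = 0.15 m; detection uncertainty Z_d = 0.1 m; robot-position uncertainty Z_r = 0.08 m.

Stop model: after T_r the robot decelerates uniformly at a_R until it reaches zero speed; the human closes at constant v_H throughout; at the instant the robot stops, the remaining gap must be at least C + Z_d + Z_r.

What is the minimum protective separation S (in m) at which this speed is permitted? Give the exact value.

S_min = 123/100 m = 1.2300 m

braking lasts T_s = (6/5)/2 = 0.6000 s
robot in T_r: 1.2000·0.1000 = 0.1200 m
robot covers 1.2000·0.6000 − ½·2.0000·0.6000² = 0.3600 m while stopping
human closes 0.6000·0.7000 = 0.4200 m
C+Z_d+Z_r = 0.1500+0.1000+0.0800 = 0.3300 m
S_min ≈ 0.1200+0.3600+0.4200+0.3300  ⇒  S_min = 123/100 m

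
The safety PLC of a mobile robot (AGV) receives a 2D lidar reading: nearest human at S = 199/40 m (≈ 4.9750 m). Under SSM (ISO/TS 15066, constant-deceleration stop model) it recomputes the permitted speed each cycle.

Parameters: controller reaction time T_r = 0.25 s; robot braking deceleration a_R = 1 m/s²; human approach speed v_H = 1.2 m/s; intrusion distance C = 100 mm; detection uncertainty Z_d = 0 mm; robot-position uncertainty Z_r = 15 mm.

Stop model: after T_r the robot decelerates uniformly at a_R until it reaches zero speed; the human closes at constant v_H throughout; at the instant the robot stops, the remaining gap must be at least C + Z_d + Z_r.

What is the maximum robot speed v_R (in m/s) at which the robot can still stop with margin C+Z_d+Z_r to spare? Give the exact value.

quadratic (1/2)·v² + (29/20)·v + (-114/25) = 0
  disc = (29/20)² − 4·(1/2)·(-114/25) = 4489/400 ; √disc = 67/20
  v_R = (−(29/20) + 67/20) / (2·(1/2)) = 19/10 m/s
check:
T_s = v_R/a_R = (19/10)/1 = 1.9000 s
robot in T_r: 1.9000·0.2500 = 0.4750 m
robot covers 1.9000·1.9000 − ½·1.0000·1.9000² = 1.8050 m while stopping
human closes 1.2000·2.1500 = 2.5800 m
margins: 0.1000+0.0000+0.0150 = 0.1150 m
sum ≈ 0.4750+1.8050+2.5800+0.1150 ≈ 4.9750 m = S ✓

v_R_max = 19/10 m/s = 1.9000 m/s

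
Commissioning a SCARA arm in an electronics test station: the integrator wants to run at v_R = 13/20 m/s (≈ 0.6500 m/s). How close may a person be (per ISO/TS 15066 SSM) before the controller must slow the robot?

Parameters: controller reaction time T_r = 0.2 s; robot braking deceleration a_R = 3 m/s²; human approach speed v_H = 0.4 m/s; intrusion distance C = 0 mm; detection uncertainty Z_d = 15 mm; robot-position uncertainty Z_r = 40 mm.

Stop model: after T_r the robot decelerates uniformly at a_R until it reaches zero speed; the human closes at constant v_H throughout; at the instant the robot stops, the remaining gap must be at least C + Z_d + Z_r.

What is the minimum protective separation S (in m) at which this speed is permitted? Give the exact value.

S_min = 1013/2400 m = 0.4221 m

braking lasts T_s = (13/20)/3 = 0.2167 s
robot in T_r: 0.6500·0.2000 = 0.1300 m
braking distance = 0.6500²/(2·3.0000) = 0.0704 m
person approaches 0.4000·(0.2000+0.2167) = 0.1667 m
C+Z_d+Z_r = 0.0000+0.0150+0.0400 = 0.0550 m
S_min ≈ 0.1300+0.0704+0.1667+0.0550  ⇒  S_min = 1013/2400 m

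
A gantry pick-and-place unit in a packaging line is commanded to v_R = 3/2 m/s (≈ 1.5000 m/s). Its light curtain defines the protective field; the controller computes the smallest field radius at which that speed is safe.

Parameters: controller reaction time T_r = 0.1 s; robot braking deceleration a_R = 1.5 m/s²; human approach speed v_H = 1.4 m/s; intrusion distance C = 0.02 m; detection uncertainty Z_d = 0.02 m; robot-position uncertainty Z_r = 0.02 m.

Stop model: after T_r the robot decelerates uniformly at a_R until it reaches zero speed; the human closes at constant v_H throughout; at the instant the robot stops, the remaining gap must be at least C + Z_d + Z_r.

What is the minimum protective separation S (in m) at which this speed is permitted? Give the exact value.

S_min = 5/2 m = 2.5000 m

braking lasts T_s = (3/2)/(3/2) = 1.0000 s
robot covers v_R·T_r = 1.5000·0.1000 = 0.1500 m before braking
robot covers 1.5000·1.0000 − ½·1.5000·1.0000² = 0.7500 m while stopping
human closes 1.4000·1.1000 = 1.5400 m
margins: 0.0200+0.0200+0.0200 = 0.0600 m
S_min ≈ 0.1500+0.7500+1.5400+0.0600  ⇒  S_min = 5/2 m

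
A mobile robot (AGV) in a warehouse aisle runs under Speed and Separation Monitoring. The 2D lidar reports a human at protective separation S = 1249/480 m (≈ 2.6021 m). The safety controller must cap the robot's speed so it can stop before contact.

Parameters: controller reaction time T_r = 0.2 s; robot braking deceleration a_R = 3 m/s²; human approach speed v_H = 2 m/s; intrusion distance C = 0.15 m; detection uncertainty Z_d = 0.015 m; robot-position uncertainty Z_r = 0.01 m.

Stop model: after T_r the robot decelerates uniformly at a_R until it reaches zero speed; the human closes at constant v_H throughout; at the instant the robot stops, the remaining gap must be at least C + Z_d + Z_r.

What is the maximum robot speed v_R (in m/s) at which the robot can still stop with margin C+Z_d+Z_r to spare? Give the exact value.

quadratic (1/6)·v² + (13/15)·v + (-973/480) = 0
  disc = (13/15)² − 4·(1/6)·(-973/480) = 841/400 ; √disc = 29/20
  v_R = (−(13/15) + 29/20) / (2·(1/6)) = 7/4 m/s
check:
braking lasts T_s = (7/4)/3 = 0.5833 s
reaction-phase robot travel = 1.7500·0.2000 = 0.3500 m
braking distance = 1.7500²/(2·3.0000) = 0.5104 m
human over T_r+T_s: 2.0000·(0.2000+0.5833) = 1.5667 m
C+Z_d+Z_r = 0.1500+0.0150+0.0100 = 0.1750 m
sum ≈ 0.3500+0.5104+1.5667+0.1750 ≈ 2.6021 m = S ✓

v_R_max = 7/4 m/s = 1.7500 m/s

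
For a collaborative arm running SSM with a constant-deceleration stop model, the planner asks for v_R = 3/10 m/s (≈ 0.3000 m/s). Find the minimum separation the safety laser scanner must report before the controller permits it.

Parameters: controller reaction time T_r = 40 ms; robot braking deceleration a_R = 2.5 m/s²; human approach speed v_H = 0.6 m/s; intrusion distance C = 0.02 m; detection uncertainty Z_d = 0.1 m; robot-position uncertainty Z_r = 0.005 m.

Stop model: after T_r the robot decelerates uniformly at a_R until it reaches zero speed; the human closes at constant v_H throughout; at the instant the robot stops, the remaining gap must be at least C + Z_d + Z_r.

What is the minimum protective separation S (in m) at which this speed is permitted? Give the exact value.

braking lasts T_s = (3/10)/(5/2) = 0.1200 s
robot in T_r: 0.3000·0.0400 = 0.0120 m
robot covers 0.3000·0.1200 − ½·2.5000·0.1200² = 0.0180 m while stopping
human closes 0.6000·0.1600 = 0.0960 m
margins: 0.0200+0.1000+0.0050 = 0.1250 m
S_min ≈ 0.0120+0.0180+0.0960+0.1250  ⇒  S_min = 251/1000 m

S_min = 251/1000 m = 0.2510 m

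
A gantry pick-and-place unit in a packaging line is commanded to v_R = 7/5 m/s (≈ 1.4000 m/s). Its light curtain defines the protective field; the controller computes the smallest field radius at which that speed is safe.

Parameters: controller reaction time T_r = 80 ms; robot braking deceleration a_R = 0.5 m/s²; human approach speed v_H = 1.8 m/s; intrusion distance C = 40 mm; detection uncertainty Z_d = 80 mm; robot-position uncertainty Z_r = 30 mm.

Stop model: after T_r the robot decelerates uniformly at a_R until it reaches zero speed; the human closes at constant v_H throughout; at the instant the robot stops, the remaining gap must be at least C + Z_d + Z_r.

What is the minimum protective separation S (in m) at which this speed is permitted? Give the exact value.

T_s = v_R/a_R = (7/5)/(1/2) = 2.8000 s
robot covers v_R·T_r = 1.4000·0.0800 = 0.1120 m before braking
braking distance = 1.4000²/(2·0.5000) = 1.9600 m
human over T_r+T_s: 1.8000·(0.0800+2.8000) = 5.1840 m
C+Z_d+Z_r = 0.0400+0.0800+0.0300 = 0.1500 m
S_min ≈ 0.1120+1.9600+5.1840+0.1500  ⇒  S_min = 3703/500 m

S_min = 3703/500 m = 7.4060 m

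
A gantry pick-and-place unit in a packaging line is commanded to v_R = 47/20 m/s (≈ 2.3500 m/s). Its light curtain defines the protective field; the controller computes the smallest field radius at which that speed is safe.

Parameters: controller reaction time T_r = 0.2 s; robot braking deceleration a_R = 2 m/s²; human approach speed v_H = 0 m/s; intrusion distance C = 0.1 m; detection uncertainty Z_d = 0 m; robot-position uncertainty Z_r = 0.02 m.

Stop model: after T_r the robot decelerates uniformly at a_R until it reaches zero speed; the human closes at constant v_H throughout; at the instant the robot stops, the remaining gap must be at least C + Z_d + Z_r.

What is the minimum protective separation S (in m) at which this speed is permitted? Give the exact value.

S_min = 3153/1600 m = 1.9706 m

stop time T_s = (47/20)/2 = 1.1750 s
robot covers v_R·T_r = 2.3500·0.2000 = 0.4700 m before braking
robot under decel: 2.3500²/(2·2.0000) = 1.3806 m
human closes 0.0000·1.3750 = 0.0000 m
residual clearance needed = 0.1000+0.0000+0.0200 = 0.1200 m
S_min ≈ 0.4700+1.3806+0.0000+0.1200  ⇒  S_min = 3153/1600 m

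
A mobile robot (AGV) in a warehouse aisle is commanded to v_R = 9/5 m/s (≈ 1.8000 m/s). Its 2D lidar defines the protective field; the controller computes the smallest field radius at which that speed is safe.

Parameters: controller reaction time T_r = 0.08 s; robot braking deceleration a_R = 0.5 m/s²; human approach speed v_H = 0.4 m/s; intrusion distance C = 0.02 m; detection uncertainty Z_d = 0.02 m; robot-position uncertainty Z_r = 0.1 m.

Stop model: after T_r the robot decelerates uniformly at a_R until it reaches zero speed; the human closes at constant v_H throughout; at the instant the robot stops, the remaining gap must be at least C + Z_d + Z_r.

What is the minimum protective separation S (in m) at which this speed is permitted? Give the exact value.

braking lasts T_s = (9/5)/(1/2) = 3.6000 s
robot covers v_R·T_r = 1.8000·0.0800 = 0.1440 m before braking
robot under decel: 1.8000²/(2·0.5000) = 3.2400 m
person approaches 0.4000·(0.0800+3.6000) = 1.4720 m
margins: 0.0200+0.0200+0.1000 = 0.1400 m
S_min ≈ 0.1440+3.2400+1.4720+0.1400  ⇒  S_min = 1249/250 m

S_min = 1249/250 m = 4.9960 m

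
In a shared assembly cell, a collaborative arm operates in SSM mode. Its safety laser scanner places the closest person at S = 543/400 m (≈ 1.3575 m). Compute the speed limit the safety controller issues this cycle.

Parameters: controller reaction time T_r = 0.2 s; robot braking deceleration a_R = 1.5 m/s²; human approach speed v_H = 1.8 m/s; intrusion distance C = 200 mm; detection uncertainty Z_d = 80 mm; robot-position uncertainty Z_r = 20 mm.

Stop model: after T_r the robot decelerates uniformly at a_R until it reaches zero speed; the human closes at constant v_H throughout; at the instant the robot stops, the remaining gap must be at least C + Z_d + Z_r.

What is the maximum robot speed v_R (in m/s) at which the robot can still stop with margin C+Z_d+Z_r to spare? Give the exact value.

v_R_max = 9/20 m/s = 0.4500 m/s

quadratic (1/3)·v² + (7/5)·v + (-279/400) = 0
  disc = (7/5)² − 4·(1/3)·(-279/400) = 289/100 ; √disc = 17/10
  v_R = (−(7/5) + 17/10) / (2·(1/3)) = 9/20 m/s
check:
braking lasts T_s = (9/20)/(3/2) = 0.3000 s
robot in T_r: 0.4500·0.2000 = 0.0900 m
robot covers 0.4500·0.3000 − ½·1.5000·0.3000² = 0.0675 m while stopping
human closes 1.8000·0.5000 = 0.9000 m
C+Z_d+Z_r = 0.2000+0.0800+0.0200 = 0.3000 m
sum ≈ 0.0900+0.0675+0.9000+0.3000 ≈ 1.3575 m = S ✓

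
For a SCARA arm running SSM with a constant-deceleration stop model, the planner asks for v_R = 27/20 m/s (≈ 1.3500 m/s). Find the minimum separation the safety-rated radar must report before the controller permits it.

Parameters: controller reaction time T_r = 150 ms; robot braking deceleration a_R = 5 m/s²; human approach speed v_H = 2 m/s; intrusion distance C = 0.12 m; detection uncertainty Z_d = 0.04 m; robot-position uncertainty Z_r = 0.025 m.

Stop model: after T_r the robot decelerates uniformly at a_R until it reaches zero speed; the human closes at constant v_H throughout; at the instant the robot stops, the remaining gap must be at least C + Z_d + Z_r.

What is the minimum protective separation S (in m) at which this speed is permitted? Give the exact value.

T_s = v_R/a_R = (27/20)/5 = 0.2700 s
robot in T_r: 1.3500·0.1500 = 0.2025 m
braking distance = 1.3500²/(2·5.0000) = 0.1822 m
human closes 2.0000·0.4200 = 0.8400 m
residual clearance needed = 0.1200+0.0400+0.0250 = 0.1850 m
S_min ≈ 0.2025+0.1822+0.8400+0.1850  ⇒  S_min = 5639/4000 m

S_min = 5639/4000 m = 1.4098 m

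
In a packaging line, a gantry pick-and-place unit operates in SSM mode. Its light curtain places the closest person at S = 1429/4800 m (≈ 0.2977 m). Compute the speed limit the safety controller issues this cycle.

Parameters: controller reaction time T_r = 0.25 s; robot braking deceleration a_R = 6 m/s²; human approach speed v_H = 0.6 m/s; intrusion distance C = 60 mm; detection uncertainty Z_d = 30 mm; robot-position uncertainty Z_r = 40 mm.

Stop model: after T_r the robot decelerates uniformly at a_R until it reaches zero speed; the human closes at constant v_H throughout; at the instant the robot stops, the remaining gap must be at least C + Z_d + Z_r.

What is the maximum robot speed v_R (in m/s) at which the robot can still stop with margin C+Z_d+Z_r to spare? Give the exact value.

collect terms ⇒ (1/12)·v_R² + (7/20)·v_R + (-17/960) = 0
  disc = (7/20)² − 4·(1/12)·(-17/960) = 1849/14400 ; √disc = 43/120
  v_R = (−(7/20) + 43/120) / (2·(1/12)) = 1/20 m/s
check:
braking lasts T_s = (1/20)/6 = 0.0083 s
robot covers v_R·T_r = 0.0500·0.2500 = 0.0125 m before braking
braking distance = 0.0500²/(2·6.0000) = 0.0002 m
person approaches 0.6000·(0.2500+0.0083) = 0.1550 m
margins: 0.0600+0.0300+0.0400 = 0.1300 m
sum ≈ 0.0125+0.0002+0.1550+0.1300 ≈ 0.2977 m = S ✓

v_R_max = 1/20 m/s = 0.0500 m/s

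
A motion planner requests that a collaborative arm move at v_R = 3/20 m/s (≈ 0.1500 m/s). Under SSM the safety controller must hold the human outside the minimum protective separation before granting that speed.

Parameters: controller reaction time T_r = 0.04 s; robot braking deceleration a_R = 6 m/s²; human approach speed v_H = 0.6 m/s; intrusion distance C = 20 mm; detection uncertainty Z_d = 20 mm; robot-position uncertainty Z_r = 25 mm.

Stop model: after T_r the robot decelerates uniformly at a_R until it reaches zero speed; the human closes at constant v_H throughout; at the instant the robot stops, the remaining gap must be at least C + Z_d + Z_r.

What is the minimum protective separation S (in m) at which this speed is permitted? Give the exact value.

braking lasts T_s = (3/20)/6 = 0.0250 s
robot covers v_R·T_r = 0.1500·0.0400 = 0.0060 m before braking
braking distance = 0.1500²/(2·6.0000) = 0.0019 m
human closes 0.6000·0.0650 = 0.0390 m
residual clearance needed = 0.0200+0.0200+0.0250 = 0.0650 m
S_min ≈ 0.0060+0.0019+0.0390+0.0650  ⇒  S_min = 179/1600 m

S_min = 179/1600 m = 0.1119 m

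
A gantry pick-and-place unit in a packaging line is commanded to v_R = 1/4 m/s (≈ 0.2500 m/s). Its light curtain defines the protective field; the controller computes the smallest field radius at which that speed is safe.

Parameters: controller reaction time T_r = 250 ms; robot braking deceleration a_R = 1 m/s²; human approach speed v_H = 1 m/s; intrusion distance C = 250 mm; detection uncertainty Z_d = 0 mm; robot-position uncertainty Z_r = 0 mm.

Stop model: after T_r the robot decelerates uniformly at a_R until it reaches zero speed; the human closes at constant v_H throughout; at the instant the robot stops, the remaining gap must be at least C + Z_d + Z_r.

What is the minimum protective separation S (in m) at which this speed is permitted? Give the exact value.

S_min = 27/32 m = 0.8438 m

braking lasts T_s = (1/4)/1 = 0.2500 s
reaction-phase robot travel = 0.2500·0.2500 = 0.0625 m
robot under decel: 0.2500²/(2·1.0000) = 0.0312 m
human closes 1.0000·0.5000 = 0.5000 m
margins: 0.2500+0.0000+0.0000 = 0.2500 m
S_min ≈ 0.0625+0.0312+0.5000+0.2500  ⇒  S_min = 27/32 m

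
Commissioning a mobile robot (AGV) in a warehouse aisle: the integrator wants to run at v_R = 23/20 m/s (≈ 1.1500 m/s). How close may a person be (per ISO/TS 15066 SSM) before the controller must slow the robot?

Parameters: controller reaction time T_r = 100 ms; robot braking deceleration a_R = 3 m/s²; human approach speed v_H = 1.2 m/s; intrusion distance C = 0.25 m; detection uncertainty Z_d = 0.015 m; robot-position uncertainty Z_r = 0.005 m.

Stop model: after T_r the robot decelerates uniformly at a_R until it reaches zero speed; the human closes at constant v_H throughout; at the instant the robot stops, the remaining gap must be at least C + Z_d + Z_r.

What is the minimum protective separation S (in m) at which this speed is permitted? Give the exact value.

S_min = 569/480 m = 1.1854 m

stop time T_s = (23/20)/3 = 0.3833 s
reaction-phase robot travel = 1.1500·0.1000 = 0.1150 m
robot covers 1.1500·0.3833 − ½·3.0000·0.3833² = 0.2204 m while stopping
human over T_r+T_s: 1.2000·(0.1000+0.3833) = 0.5800 m
C+Z_d+Z_r = 0.2500+0.0150+0.0050 = 0.2700 m
S_min ≈ 0.1150+0.2204+0.5800+0.2700  ⇒  S_min = 569/480 m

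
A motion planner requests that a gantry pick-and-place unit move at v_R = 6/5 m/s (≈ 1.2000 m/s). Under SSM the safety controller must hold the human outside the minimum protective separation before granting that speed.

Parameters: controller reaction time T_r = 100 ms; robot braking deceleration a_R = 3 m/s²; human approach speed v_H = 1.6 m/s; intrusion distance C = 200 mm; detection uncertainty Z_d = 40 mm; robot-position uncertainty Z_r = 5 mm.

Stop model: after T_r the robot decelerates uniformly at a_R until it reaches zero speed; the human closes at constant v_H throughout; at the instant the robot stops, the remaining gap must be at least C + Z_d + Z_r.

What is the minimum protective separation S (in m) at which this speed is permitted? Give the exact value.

S_min = 281/200 m = 1.4050 m

braking lasts T_s = (6/5)/3 = 0.4000 s
robot in T_r: 1.2000·0.1000 = 0.1200 m
robot covers 1.2000·0.4000 − ½·3.0000·0.4000² = 0.2400 m while stopping
person approaches 1.6000·(0.1000+0.4000) = 0.8000 m
residual clearance needed = 0.2000+0.0400+0.0050 = 0.2450 m
S_min ≈ 0.1200+0.2400+0.8000+0.2450  ⇒  S_min = 281/200 m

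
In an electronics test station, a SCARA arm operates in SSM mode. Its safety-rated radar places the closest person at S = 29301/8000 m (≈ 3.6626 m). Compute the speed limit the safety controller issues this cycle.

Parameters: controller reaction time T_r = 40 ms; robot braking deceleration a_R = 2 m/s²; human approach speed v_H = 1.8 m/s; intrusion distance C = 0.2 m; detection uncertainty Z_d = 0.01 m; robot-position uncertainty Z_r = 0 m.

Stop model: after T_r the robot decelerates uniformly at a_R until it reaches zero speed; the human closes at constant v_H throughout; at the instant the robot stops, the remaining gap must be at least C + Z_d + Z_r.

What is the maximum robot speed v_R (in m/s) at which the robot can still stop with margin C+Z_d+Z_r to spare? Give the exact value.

v_R_max = 9/4 m/s = 2.2500 m/s

at the boundary: (1/4)·v² + (47/50)·v + (-5409/1600) = 0
  disc = (47/50)² − 4·(1/4)·(-5409/1600) = 170569/40000 ; √disc = 413/200
  v_R = (−(47/50) + 413/200) / (2·(1/4)) = 9/4 m/s
check:
T_s = v_R/a_R = (9/4)/2 = 1.1250 s
robot covers v_R·T_r = 2.2500·0.0400 = 0.0900 m before braking
braking distance = 2.2500²/(2·2.0000) = 1.2656 m
human over T_r+T_s: 1.8000·(0.0400+1.1250) = 2.0970 m
residual clearance needed = 0.2000+0.0100+0.0000 = 0.2100 m
sum ≈ 0.0900+1.2656+2.0970+0.2100 ≈ 3.6626 m = S ✓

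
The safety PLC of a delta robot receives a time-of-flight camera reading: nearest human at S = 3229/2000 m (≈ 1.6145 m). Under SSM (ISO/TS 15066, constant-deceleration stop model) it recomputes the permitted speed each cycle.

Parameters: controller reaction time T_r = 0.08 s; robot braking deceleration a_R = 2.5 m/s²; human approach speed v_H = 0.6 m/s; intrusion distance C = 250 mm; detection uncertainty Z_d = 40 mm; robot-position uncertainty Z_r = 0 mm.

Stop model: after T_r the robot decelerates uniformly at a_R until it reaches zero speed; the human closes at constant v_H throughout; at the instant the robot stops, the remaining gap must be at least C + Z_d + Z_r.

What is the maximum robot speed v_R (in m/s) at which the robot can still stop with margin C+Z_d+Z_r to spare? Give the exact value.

quadratic (1/5)·v² + (8/25)·v + (-2553/2000) = 0
  disc = (8/25)² − 4·(1/5)·(-2553/2000) = 2809/2500 ; √disc = 53/50
  v_R = (−(8/25) + 53/50) / (2·(1/5)) = 37/20 m/s
check:
stop time T_s = (37/20)/(5/2) = 0.7400 s
robot in T_r: 1.8500·0.0800 = 0.1480 m
braking distance = 1.8500²/(2·2.5000) = 0.6845 m
human over T_r+T_s: 0.6000·(0.0800+0.7400) = 0.4920 m
margins: 0.2500+0.0400+0.0000 = 0.2900 m
sum ≈ 0.1480+0.6845+0.4920+0.2900 ≈ 1.6145 m = S ✓

v_R_max = 37/20 m/s = 1.8500 m/s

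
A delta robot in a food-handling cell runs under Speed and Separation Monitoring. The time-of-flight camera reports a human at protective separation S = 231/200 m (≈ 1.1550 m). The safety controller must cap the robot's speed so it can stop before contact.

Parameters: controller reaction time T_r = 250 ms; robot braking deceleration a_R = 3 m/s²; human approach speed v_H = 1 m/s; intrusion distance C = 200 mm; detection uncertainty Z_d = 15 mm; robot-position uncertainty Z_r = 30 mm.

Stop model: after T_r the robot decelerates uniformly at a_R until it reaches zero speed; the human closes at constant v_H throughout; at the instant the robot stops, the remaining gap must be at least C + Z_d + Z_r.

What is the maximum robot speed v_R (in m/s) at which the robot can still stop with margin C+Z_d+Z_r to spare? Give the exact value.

v_R_max = 9/10 m/s = 0.9000 m/s

at the boundary: (1/6)·v² + (7/12)·v + (-33/50) = 0
  disc = (7/12)² − 4·(1/6)·(-33/50) = 2809/3600 ; √disc = 53/60
  v_R = (−(7/12) + 53/60) / (2·(1/6)) = 9/10 m/s
check:
braking lasts T_s = (9/10)/3 = 0.3000 s
robot covers v_R·T_r = 0.9000·0.2500 = 0.2250 m before braking
braking distance = 0.9000²/(2·3.0000) = 0.1350 m
person approaches 1.0000·(0.2500+0.3000) = 0.5500 m
residual clearance needed = 0.2000+0.0150+0.0300 = 0.2450 m
sum ≈ 0.2250+0.1350+0.5500+0.2450 ≈ 1.1550 m = S ✓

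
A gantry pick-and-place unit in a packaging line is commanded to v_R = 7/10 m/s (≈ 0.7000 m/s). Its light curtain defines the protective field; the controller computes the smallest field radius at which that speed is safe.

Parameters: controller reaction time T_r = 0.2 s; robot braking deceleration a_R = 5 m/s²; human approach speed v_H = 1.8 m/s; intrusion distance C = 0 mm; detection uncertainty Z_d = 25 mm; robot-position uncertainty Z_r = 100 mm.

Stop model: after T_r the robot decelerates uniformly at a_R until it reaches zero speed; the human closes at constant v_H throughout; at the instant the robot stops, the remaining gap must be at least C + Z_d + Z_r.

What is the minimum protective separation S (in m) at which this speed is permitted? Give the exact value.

stop time T_s = (7/10)/5 = 0.1400 s
robot in T_r: 0.7000·0.2000 = 0.1400 m
robot under decel: 0.7000²/(2·5.0000) = 0.0490 m
human closes 1.8000·0.3400 = 0.6120 m
margins: 0.0000+0.0250+0.1000 = 0.1250 m
S_min ≈ 0.1400+0.0490+0.6120+0.1250  ⇒  S_min = 463/500 m

S_min = 463/500 m = 0.9260 m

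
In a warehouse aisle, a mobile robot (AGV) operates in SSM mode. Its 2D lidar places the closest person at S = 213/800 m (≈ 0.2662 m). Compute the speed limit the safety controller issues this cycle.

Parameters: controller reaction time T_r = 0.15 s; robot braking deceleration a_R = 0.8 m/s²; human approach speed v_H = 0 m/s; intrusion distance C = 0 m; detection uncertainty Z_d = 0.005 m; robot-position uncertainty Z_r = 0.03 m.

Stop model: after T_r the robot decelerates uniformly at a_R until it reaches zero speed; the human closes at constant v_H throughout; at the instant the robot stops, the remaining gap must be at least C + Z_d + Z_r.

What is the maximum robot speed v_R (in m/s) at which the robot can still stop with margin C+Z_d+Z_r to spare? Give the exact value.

at the boundary: (5/8)·v² + (3/20)·v + (-37/160) = 0
  disc = (3/20)² − 4·(5/8)·(-37/160) = 961/1600 ; √disc = 31/40
  v_R = (−(3/20) + 31/40) / (2·(5/8)) = 1/2 m/s
check:
stop time T_s = (1/2)/(4/5) = 0.6250 s
robot in T_r: 0.5000·0.1500 = 0.0750 m
robot under decel: 0.5000²/(2·0.8000) = 0.1562 m
human over T_r+T_s: 0.0000·(0.1500+0.6250) = 0.0000 m
C+Z_d+Z_r = 0.0000+0.0050+0.0300 = 0.0350 m
sum ≈ 0.0750+0.1562+0.0000+0.0350 ≈ 0.2662 m = S ✓

v_R_max = 1/2 m/s = 0.5000 m/s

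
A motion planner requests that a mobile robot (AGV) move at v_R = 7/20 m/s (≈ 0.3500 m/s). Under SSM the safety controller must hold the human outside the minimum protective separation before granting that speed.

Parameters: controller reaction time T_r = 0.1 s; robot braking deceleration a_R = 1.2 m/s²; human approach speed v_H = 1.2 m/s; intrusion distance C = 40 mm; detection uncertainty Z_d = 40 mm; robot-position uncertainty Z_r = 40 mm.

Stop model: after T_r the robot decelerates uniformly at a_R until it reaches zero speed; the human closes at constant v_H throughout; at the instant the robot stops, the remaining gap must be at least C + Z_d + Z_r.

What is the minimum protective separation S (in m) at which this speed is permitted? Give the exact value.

T_s = v_R/a_R = (7/20)/(6/5) = 0.2917 s
robot in T_r: 0.3500·0.1000 = 0.0350 m
robot under decel: 0.3500²/(2·1.2000) = 0.0510 m
human closes 1.2000·0.3917 = 0.4700 m
margins: 0.0400+0.0400+0.0400 = 0.1200 m
S_min ≈ 0.0350+0.0510+0.4700+0.1200  ⇒  S_min = 649/960 m

S_min = 649/960 m = 0.6760 m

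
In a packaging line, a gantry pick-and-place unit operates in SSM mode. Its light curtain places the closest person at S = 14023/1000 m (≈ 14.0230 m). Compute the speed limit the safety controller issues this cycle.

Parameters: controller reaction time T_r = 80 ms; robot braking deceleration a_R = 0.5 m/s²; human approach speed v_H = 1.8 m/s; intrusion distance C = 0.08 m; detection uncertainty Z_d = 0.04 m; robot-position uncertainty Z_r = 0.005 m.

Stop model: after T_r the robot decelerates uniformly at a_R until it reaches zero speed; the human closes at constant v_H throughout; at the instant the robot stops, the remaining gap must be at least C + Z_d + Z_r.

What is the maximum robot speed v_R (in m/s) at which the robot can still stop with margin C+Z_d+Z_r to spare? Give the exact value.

v_R_max = 23/10 m/s = 2.3000 m/s

quadratic (1)·v² + (92/25)·v + (-6877/500) = 0
  disc = (92/25)² − 4·(1)·(-6877/500) = 42849/625 ; √disc = 207/25
  v_R = (−(92/25) + 207/25) / (2·(1)) = 23/10 m/s
check:
T_s = v_R/a_R = (23/10)/(1/2) = 4.6000 s
reaction-phase robot travel = 2.3000·0.0800 = 0.1840 m
robot covers 2.3000·4.6000 − ½·0.5000·4.6000² = 5.2900 m while stopping
person approaches 1.8000·(0.0800+4.6000) = 8.4240 m
margins: 0.0800+0.0400+0.0050 = 0.1250 m
sum ≈ 0.1840+5.2900+8.4240+0.1250 ≈ 14.0230 m = S ✓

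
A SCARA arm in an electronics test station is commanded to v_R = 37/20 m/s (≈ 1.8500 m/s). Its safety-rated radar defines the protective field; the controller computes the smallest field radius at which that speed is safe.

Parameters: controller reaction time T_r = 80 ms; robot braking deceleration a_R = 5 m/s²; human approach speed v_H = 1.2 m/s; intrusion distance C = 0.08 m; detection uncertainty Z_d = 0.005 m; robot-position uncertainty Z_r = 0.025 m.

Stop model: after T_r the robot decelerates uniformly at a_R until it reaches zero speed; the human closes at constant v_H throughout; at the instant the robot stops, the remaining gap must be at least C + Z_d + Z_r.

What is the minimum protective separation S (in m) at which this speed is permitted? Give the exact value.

S_min = 4561/4000 m = 1.1402 m

stop time T_s = (37/20)/5 = 0.3700 s
robot covers v_R·T_r = 1.8500·0.0800 = 0.1480 m before braking
robot under decel: 1.8500²/(2·5.0000) = 0.3422 m
person approaches 1.2000·(0.0800+0.3700) = 0.5400 m
C+Z_d+Z_r = 0.0800+0.0050+0.0250 = 0.1100 m
S_min ≈ 0.1480+0.3422+0.5400+0.1100  ⇒  S_min = 4561/4000 m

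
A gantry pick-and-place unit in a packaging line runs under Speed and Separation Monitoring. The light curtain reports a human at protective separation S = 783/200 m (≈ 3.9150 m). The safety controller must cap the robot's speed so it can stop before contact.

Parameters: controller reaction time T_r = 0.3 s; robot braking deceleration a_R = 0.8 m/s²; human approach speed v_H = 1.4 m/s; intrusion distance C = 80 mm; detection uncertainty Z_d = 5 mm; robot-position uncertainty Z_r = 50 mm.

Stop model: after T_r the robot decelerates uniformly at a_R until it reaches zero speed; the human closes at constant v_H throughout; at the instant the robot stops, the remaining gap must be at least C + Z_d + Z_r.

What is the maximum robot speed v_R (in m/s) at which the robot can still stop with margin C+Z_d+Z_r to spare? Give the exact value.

collect terms ⇒ (5/8)·v_R² + (41/20)·v_R + (-84/25) = 0
  disc = (41/20)² − 4·(5/8)·(-84/25) = 5041/400 ; √disc = 71/20
  v_R = (−(41/20) + 71/20) / (2·(5/8)) = 6/5 m/s
check:
braking lasts T_s = (6/5)/(4/5) = 1.5000 s
reaction-phase robot travel = 1.2000·0.3000 = 0.3600 m
robot under decel: 1.2000²/(2·0.8000) = 0.9000 m
human closes 1.4000·1.8000 = 2.5200 m
residual clearance needed = 0.0800+0.0050+0.0500 = 0.1350 m
sum ≈ 0.3600+0.9000+2.5200+0.1350 ≈ 3.9150 m = S ✓

v_R_max = 6/5 m/s = 1.2000 m/s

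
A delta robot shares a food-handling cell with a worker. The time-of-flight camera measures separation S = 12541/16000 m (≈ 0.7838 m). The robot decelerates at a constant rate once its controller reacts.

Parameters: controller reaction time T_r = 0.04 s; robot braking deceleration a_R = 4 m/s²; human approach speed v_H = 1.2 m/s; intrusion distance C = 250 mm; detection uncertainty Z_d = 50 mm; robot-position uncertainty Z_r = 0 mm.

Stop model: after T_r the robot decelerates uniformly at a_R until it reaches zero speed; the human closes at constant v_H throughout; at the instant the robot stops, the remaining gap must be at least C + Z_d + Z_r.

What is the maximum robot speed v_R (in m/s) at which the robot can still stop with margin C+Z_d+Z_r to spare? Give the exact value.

collect terms ⇒ (1/8)·v_R² + (17/50)·v_R + (-6973/16000) = 0
  disc = (17/50)² − 4·(1/8)·(-6973/16000) = 53361/160000 ; √disc = 231/400
  v_R = (−(17/50) + 231/400) / (2·(1/8)) = 19/20 m/s
check:
T_s = v_R/a_R = (19/20)/4 = 0.2375 s
robot in T_r: 0.9500·0.0400 = 0.0380 m
robot under decel: 0.9500²/(2·4.0000) = 0.1128 m
human over T_r+T_s: 1.2000·(0.0400+0.2375) = 0.3330 m
residual clearance needed = 0.2500+0.0500+0.0000 = 0.3000 m
sum ≈ 0.0380+0.1128+0.3330+0.3000 ≈ 0.7838 m = S ✓

v_R_max = 19/20 m/s = 0.9500 m/s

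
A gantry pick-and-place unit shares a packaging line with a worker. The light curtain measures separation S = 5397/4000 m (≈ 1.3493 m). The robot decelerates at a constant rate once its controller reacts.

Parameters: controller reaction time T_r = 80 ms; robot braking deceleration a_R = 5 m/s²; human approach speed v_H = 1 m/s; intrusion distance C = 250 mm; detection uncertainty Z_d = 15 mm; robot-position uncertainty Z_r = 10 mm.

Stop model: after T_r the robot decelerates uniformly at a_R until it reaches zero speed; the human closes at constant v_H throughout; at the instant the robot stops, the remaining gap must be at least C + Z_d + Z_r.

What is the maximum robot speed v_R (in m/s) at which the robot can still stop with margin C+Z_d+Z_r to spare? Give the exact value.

v_R_max = 41/20 m/s = 2.0500 m/s

quadratic (1/10)·v² + (7/25)·v + (-3977/4000) = 0
  disc = (7/25)² − 4·(1/10)·(-3977/4000) = 4761/10000 ; √disc = 69/100
  v_R = (−(7/25) + 69/100) / (2·(1/10)) = 41/20 m/s
check:
T_s = v_R/a_R = (41/20)/5 = 0.4100 s
robot in T_r: 2.0500·0.0800 = 0.1640 m
robot under decel: 2.0500²/(2·5.0000) = 0.4203 m
human over T_r+T_s: 1.0000·(0.0800+0.4100) = 0.4900 m
residual clearance needed = 0.2500+0.0150+0.0100 = 0.2750 m
sum ≈ 0.1640+0.4203+0.4900+0.2750 ≈ 1.3493 m = S ✓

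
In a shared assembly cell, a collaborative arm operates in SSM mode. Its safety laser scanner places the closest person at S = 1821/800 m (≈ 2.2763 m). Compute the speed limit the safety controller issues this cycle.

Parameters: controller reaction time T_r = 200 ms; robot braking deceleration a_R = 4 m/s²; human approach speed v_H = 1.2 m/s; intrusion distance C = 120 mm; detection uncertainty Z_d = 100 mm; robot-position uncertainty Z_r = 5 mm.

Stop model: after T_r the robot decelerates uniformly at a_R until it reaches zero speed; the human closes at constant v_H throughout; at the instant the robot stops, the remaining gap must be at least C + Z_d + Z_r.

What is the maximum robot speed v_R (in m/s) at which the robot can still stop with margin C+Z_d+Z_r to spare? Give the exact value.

v_R_max = 23/10 m/s = 2.3000 m/s

quadratic (1/8)·v² + (1/2)·v + (-1449/800) = 0
  disc = (1/2)² − 4·(1/8)·(-1449/800) = 1849/1600 ; √disc = 43/40
  v_R = (−(1/2) + 43/40) / (2·(1/8)) = 23/10 m/s
check:
T_s = v_R/a_R = (23/10)/4 = 0.5750 s
reaction-phase robot travel = 2.3000·0.2000 = 0.4600 m
robot under decel: 2.3000²/(2·4.0000) = 0.6613 m
person approaches 1.2000·(0.2000+0.5750) = 0.9300 m
residual clearance needed = 0.1200+0.1000+0.0050 = 0.2250 m
sum ≈ 0.4600+0.6613+0.9300+0.2250 ≈ 2.2763 m = S ✓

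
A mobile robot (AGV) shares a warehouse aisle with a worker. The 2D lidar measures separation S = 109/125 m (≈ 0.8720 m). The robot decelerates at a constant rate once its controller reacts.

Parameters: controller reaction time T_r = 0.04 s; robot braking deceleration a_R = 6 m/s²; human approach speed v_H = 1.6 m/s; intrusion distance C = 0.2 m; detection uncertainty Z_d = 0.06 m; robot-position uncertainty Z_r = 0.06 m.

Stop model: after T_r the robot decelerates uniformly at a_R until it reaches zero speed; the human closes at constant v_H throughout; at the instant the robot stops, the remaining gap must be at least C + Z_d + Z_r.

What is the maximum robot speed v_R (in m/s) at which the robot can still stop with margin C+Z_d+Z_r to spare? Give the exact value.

v_R_max = 6/5 m/s = 1.2000 m/s

quadratic (1/12)·v² + (23/75)·v + (-61/125) = 0
  disc = (23/75)² − 4·(1/12)·(-61/125) = 1444/5625 ; √disc = 38/75
  v_R = (−(23/75) + 38/75) / (2·(1/12)) = 6/5 m/s
check:
T_s = v_R/a_R = (6/5)/6 = 0.2000 s
reaction-phase robot travel = 1.2000·0.0400 = 0.0480 m
robot covers 1.2000·0.2000 − ½·6.0000·0.2000² = 0.1200 m while stopping
person approaches 1.6000·(0.0400+0.2000) = 0.3840 m
margins: 0.2000+0.0600+0.0600 = 0.3200 m
sum ≈ 0.0480+0.1200+0.3840+0.3200 ≈ 0.8720 m = S ✓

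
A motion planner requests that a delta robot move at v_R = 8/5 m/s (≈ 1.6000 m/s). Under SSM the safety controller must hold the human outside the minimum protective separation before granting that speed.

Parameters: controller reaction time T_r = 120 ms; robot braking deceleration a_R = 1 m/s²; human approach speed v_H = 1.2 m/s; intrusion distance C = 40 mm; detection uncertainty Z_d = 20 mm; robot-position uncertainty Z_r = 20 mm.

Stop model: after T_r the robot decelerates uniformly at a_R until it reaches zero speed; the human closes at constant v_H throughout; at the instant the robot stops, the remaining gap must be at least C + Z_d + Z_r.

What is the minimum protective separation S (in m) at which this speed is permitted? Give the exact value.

S_min = 452/125 m = 3.6160 m

braking lasts T_s = (8/5)/1 = 1.6000 s
robot covers v_R·T_r = 1.6000·0.1200 = 0.1920 m before braking
braking distance = 1.6000²/(2·1.0000) = 1.2800 m
human closes 1.2000·1.7200 = 2.0640 m
C+Z_d+Z_r = 0.0400+0.0200+0.0200 = 0.0800 m
S_min ≈ 0.1920+1.2800+2.0640+0.0800  ⇒  S_min = 452/125 m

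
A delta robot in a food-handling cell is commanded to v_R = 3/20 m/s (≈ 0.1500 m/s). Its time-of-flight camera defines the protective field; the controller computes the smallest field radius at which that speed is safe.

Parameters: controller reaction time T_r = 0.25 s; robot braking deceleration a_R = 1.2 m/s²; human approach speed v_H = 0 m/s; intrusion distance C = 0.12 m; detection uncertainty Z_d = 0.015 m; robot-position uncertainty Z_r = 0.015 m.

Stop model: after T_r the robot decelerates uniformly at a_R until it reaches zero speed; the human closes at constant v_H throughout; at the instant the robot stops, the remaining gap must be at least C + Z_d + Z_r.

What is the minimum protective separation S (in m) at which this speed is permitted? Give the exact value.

stop time T_s = (3/20)/(6/5) = 0.1250 s
robot in T_r: 0.1500·0.2500 = 0.0375 m
robot under decel: 0.1500²/(2·1.2000) = 0.0094 m
human over T_r+T_s: 0.0000·(0.2500+0.1250) = 0.0000 m
C+Z_d+Z_r = 0.1200+0.0150+0.0150 = 0.1500 m
S_min ≈ 0.0375+0.0094+0.0000+0.1500  ⇒  S_min = 63/320 m

S_min = 63/320 m = 0.1969 m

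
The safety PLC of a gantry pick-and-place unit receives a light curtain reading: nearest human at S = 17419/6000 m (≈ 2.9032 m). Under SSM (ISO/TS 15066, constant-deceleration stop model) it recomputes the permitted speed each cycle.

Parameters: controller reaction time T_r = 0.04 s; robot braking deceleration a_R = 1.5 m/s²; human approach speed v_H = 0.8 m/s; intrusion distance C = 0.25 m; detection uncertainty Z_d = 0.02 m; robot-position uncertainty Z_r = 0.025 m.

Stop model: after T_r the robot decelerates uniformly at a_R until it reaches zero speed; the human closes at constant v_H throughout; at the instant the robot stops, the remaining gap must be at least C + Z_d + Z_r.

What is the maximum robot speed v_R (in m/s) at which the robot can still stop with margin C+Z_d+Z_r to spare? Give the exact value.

at the boundary: (1/3)·v² + (43/75)·v + (-15457/6000) = 0
  disc = (43/75)² − 4·(1/3)·(-15457/6000) = 9409/2500 ; √disc = 97/50
  v_R = (−(43/75) + 97/50) / (2·(1/3)) = 41/20 m/s
check:
stop time T_s = (41/20)/(3/2) = 1.3667 s
reaction-phase robot travel = 2.0500·0.0400 = 0.0820 m
robot under decel: 2.0500²/(2·1.5000) = 1.4008 m
human over T_r+T_s: 0.8000·(0.0400+1.3667) = 1.1253 m
C+Z_d+Z_r = 0.2500+0.0200+0.0250 = 0.2950 m
sum ≈ 0.0820+1.4008+1.1253+0.2950 ≈ 2.9032 m = S ✓

v_R_max = 41/20 m/s = 2.0500 m/s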